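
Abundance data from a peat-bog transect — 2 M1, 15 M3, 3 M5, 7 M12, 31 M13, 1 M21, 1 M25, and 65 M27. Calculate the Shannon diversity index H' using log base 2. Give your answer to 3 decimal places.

Total N = 2+15+3+7+31+1+1+65 = 125, so the proportions are 0.016, 0.12, 0.024, 0.056, 0.248, 0.008, 0.008, 0.52 (working shown to 5 dp, full precision carried).
Each pᵢ log₂ pᵢ term: 0.016×(-5.96578)=-0.09545, 0.12×(-3.05889)=-0.36707, 0.024×(-5.38082)=-0.12914, 0.056×(-4.15843)=-0.23287, 0.248×(-2.01159)=-0.49887, 0.008×(-6.96578)=-0.05573, 0.008×(-6.96578)=-0.05573, 0.52×(-0.94342)=-0.49058.
Sum = -1.92543, so H' = 1.925.

1.925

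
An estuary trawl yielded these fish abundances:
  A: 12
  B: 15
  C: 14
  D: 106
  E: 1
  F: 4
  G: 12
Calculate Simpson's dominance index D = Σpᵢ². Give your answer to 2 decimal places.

Total N = 12+15+14+106+1+4+12 = 164, so the proportions are 0.0732, 0.0915, 0.0854, 0.6463, 0.0061, 0.0244, 0.0732 (working shown to 4 dp, full precision carried).
D = 0.0732² + 0.0915² + 0.0854² + 0.6463² + 0.0061² + 0.0244² + 0.0732² = 0.0054 + 0.0084 + 0.0073 + 0.4178 + 0.0000 + 0.0006 + 0.0054 = 0.4448.
To 2 decimal places, D = 0.44.

0.44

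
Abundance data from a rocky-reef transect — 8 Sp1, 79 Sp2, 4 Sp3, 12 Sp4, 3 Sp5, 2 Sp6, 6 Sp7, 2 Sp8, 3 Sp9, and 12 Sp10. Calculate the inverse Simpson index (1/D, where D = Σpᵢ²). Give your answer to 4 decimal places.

2.5725

Total N = 8+79+4+12+3+2+6+2+3+12 = 131, so the proportions are 0.0610687, 0.6030534, 0.0305344, 0.0916031, 0.0229008, 0.0152672, 0.0458015, 0.0152672, 0.0229008, 0.0916031 (working shown to 7 dp, full precision carried).
D = 0.0610687² + 0.6030534² + 0.0305344² + 0.0916031² + 0.0229008² + 0.0152672² + 0.0458015² + 0.0152672² + 0.0229008² + 0.0916031² = 0.0037294 + 0.3636734 + 0.0009323 + 0.0083911 + 0.0005244 + 0.0002331 + 0.0020978 + 0.0002331 + 0.0005244 + 0.0083911 = 0.3887303.
So 1/D = 2.572478, i.e. 2.5725 to 4 decimal places.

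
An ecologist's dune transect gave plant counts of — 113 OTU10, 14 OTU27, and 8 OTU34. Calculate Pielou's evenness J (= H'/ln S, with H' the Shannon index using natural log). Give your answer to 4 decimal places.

Total N = 113+14+8 = 135, so the proportions are 0.837037, 0.103704, 0.059259 (working shown to 6 dp, full precision carried).
H' = −Σ pᵢ ln pᵢ = −((-0.148898) + (-0.235015) + (-0.167457)) = 0.551370.
With S = 3 species, ln S = 1.098612, so J = 0.551370/1.098612 = 0.501879, i.e. 0.5019 to 4 decimal places.

0.5019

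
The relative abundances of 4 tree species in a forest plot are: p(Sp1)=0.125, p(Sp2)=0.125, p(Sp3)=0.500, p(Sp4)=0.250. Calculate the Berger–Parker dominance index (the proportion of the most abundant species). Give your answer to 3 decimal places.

The largest proportion is 0.5, i.e. d = 0.500 to 3 decimal places.

0.500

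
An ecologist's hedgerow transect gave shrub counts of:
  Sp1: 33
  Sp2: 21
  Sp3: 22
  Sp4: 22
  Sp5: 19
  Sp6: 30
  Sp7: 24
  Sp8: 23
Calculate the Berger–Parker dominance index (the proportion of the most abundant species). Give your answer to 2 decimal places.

Total N = 33+21+22+22+19+30+24+23 = 194, so the proportions are 0.1701, 0.1082, 0.1134, 0.1134, 0.0979, 0.1546, 0.1237, 0.1186 (working shown to 4 dp, full precision carried).
The largest proportion is 0.1701, i.e. d = 0.17 to 2 decimal places.

0.17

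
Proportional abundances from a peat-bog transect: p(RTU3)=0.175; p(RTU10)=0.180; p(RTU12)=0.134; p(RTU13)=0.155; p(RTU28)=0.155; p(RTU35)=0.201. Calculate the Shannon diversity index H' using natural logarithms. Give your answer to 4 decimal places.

Each pᵢ ln pᵢ term (working shown to 7 dp, full precision carried): 0.175×(-1.7429693)=-0.3050196, 0.18×(-1.7147984)=-0.3086637, 0.134×(-2.0099155)=-0.2693287, 0.155×(-1.8643302)=-0.2889712, 0.155×(-1.8643302)=-0.2889712, 0.201×(-1.6044504)=-0.3224945.
Sum = -1.7834489, so H' = 1.7834.

1.7834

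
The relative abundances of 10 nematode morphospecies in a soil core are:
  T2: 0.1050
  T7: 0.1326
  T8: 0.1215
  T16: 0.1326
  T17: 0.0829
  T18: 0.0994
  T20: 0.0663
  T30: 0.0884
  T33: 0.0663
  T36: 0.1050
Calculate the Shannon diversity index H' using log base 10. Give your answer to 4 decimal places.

0.9882

Each pᵢ log₁₀ pᵢ term (working shown to 6 dp, full precision carried): 0.105×(-0.978811)=-0.102775, 0.1326×(-0.877456)=-0.116351, 0.1215×(-0.915424)=-0.111224, 0.1326×(-0.877456)=-0.116351, 0.0829×(-1.081445)=-0.089652, 0.0994×(-1.002614)=-0.099660, 0.0663×(-1.178486)=-0.078134, 0.0884×(-1.053548)=-0.093134, 0.0663×(-1.178486)=-0.078134, 0.105×(-0.978811)=-0.102775.
Sum = -0.988188, so H' = 0.9882.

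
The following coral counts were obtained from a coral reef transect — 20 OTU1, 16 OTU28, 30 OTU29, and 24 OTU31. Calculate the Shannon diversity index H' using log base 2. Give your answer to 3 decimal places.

Total N = 20+16+30+24 = 90, so the proportions are 0.22222, 0.17778, 0.33333, 0.26667 (working shown to 5 dp, full precision carried).
Each pᵢ log₂ pᵢ term: 0.22222×(-2.16993)=-0.48221, 0.17778×(-2.49185)=-0.44300, 0.33333×(-1.58496)=-0.52832, 0.26667×(-1.90689)=-0.50850.
Sum = -1.96203, so H' = 1.962.

1.962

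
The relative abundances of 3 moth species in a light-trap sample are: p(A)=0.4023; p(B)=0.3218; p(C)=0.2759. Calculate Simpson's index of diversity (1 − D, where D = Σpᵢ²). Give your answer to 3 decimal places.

D = 0.4023² + 0.3218² + 0.2759² = 0.16185 + 0.10356 + 0.07612 = 0.34152 (working shown to 5 dp, full precision carried).
So 1 − D = 0.65848, i.e. 0.658 to 3 decimal places.

0.658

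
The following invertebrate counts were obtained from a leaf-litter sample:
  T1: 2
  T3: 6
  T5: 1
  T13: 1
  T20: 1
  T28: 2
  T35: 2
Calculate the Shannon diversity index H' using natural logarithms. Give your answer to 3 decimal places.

1.714

Total N = 2+6+1+1+1+2+2 = 15, so the proportions are 0.13333, 0.4, 0.06667, 0.06667, 0.06667, 0.13333, 0.13333 (working shown to 5 dp, full precision carried).
Each pᵢ ln pᵢ term: 0.13333×(-2.01490)=-0.26865, 0.4×(-0.91629)=-0.36652, 0.06667×(-2.70805)=-0.18054, 0.06667×(-2.70805)=-0.18054, 0.06667×(-2.70805)=-0.18054, 0.13333×(-2.01490)=-0.26865, 0.13333×(-2.01490)=-0.26865.
Sum = -1.71409, so H' = 1.714.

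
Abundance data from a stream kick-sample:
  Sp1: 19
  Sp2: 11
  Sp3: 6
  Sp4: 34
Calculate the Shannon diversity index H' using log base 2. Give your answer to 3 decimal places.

1.740

Total N = 19+11+6+34 = 70, so the proportions are 0.27143, 0.15714, 0.08571, 0.48571 (working shown to 5 dp, full precision carried).
Each pᵢ log₂ pᵢ term: 0.27143×(-1.88136)=-0.51065, 0.15714×(-2.66985)=-0.41955, 0.08571×(-3.54432)=-0.30380, 0.48571×(-1.04182)=-0.50603.
Sum = -1.74003, so H' = 1.740.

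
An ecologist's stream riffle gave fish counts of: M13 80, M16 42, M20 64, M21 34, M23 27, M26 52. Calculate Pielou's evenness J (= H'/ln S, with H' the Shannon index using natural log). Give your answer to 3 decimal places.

Total N = 80+42+64+34+27+52 = 299, so the proportions are 0.26756, 0.14047, 0.21405, 0.11371, 0.0903, 0.17391 (working shown to 5 dp, full precision carried).
H' = −Σ pᵢ ln pᵢ = −((-0.35275) + (-0.27571) + (-0.32997) + (-0.24722) + (-0.21714) + (-0.30421)) = 1.72699.
With S = 6 species, ln S = 1.79176, so J = 1.72699/1.79176 = 0.96385, i.e. 0.964 to 3 decimal places.

0.964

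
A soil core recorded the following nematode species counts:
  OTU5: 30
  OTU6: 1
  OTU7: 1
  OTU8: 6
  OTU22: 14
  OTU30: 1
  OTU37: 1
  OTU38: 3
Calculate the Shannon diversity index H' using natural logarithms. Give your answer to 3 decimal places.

1.358

Total N = 30+1+1+6+14+1+1+3 = 57, so the proportions are 0.52632, 0.01754, 0.01754, 0.10526, 0.24561, 0.01754, 0.01754, 0.05263 (working shown to 5 dp, full precision carried).
Each pᵢ ln pᵢ term: 0.52632×(-0.64185)=-0.33782, 0.01754×(-4.04305)=-0.07093, 0.01754×(-4.04305)=-0.07093, 0.10526×(-2.25129)=-0.23698, 0.24561×(-1.40399)=-0.34484, 0.01754×(-4.04305)=-0.07093, 0.01754×(-4.04305)=-0.07093, 0.05263×(-2.94444)=-0.15497.
Sum = -1.35833, so H' = 1.358.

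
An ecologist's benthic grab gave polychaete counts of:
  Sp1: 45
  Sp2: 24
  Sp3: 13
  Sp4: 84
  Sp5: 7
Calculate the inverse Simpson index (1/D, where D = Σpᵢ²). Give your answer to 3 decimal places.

Total N = 45+24+13+84+7 = 173, so the proportions are 0.260116, 0.138728, 0.075145, 0.485549, 0.040462 (working shown to 6 dp, full precision carried).
D = 0.260116² + 0.138728² + 0.075145² + 0.485549² + 0.040462² = 0.067660 + 0.019246 + 0.005647 + 0.235758 + 0.001637 = 0.329948.
So 1/D = 3.03078, i.e. 3.031 to 3 decimal places.

3.031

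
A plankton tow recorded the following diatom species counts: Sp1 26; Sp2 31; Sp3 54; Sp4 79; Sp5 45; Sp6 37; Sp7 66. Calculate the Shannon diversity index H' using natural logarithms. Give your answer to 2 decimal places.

1.88

Total N = 26+31+54+79+45+37+66 = 338, so the proportions are 0.0769, 0.0917, 0.1598, 0.2337, 0.1331, 0.1095, 0.1953 (working shown to 4 dp, full precision carried).
Each pᵢ ln pᵢ term: 0.0769×(-2.5649)=-0.1973, 0.0917×(-2.3891)=-0.2191, 0.1598×(-1.8341)=-0.2930, 0.2337×(-1.4536)=-0.3397, 0.1331×(-2.0164)=-0.2685, 0.1095×(-2.2121)=-0.2422, 0.1953×(-1.6334)=-0.3189.
Sum = -1.8787, so H' = 1.88.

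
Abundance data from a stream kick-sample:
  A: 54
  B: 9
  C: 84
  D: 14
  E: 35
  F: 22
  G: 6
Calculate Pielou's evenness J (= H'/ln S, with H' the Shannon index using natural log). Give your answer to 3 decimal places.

Total N = 54+9+84+14+35+22+6 = 224, so the proportions are 0.24107, 0.04018, 0.375, 0.0625, 0.15625, 0.09821, 0.02679 (working shown to 5 dp, full precision carried).
H' = −Σ pᵢ ln pᵢ = −((-0.34296) + (-0.12915) + (-0.36781) + (-0.17329) + (-0.29005) + (-0.22792) + (-0.09696)) = 1.62814.
With S = 7 species, ln S = 1.94591, so J = 1.62814/1.94591 = 0.83670, i.e. 0.837 to 3 decimal places.

0.837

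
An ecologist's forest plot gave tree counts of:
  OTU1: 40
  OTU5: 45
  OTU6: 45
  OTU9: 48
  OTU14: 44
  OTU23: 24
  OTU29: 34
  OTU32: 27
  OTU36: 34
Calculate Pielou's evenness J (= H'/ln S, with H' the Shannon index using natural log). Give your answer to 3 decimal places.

Total N = 40+45+45+48+44+24+34+27+34 = 341, so the proportions are 0.1173, 0.13196, 0.13196, 0.14076, 0.12903, 0.07038, 0.09971, 0.07918, 0.09971 (working shown to 5 dp, full precision carried).
H' = −Σ pᵢ ln pᵢ = −((-0.25138) + (-0.26726) + (-0.26726) + (-0.27599) + (-0.26422) + (-0.18678) + (-0.22988) + (-0.20080) + (-0.22988)) = 2.17344.
With S = 9 species, ln S = 2.19722, so J = 2.17344/2.19722 = 0.98917, i.e. 0.989 to 3 decimal places.

0.989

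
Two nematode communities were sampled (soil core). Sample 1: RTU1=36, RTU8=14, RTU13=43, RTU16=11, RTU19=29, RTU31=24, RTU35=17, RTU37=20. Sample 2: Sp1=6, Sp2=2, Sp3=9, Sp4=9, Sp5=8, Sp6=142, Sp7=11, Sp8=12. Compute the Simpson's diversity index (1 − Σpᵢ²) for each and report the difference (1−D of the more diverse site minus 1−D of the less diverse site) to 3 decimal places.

Sample 1: N=194, proportions 0.18556701, 0.072164948, 0.221649485, 0.056701031, 0.149484536, 0.12371134, 0.087628866, 0.103092784, giving 1−D = 0.852056542 (working shown to 9 dp, full precision carried).
Sample 2: N=199, proportions 0.030150754, 0.010050251, 0.045226131, 0.045226131, 0.040201005, 0.713567839, 0.055276382, 0.060301508, giving 1−D = 0.477412187.
Difference = |0.852056542 − 0.477412187| = 0.374644355, i.e. 0.375 to 3 decimal places.

0.375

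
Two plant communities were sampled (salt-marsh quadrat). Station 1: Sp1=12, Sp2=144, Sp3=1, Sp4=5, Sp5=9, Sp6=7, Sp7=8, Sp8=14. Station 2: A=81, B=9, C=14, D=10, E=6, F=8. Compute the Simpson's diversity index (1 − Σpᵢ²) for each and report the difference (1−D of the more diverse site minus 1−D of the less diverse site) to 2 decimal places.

Station 1: N=200, proportions 0.06, 0.72, 0.005, 0.025, 0.045, 0.035, 0.04, 0.07, giving 1−D = 0.4676 (working shown to 4 dp, full precision carried).
Station 2: N=128, proportions 0.6328, 0.0703, 0.1094, 0.0781, 0.0469, 0.0625, giving 1−D = 0.5704.
Difference = |0.4676 − 0.5704| = 0.1028, i.e. 0.10 to 2 decimal places.

0.10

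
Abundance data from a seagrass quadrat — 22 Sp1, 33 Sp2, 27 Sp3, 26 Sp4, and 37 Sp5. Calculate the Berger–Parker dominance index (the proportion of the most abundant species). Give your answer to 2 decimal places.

0.26

Total N = 22+33+27+26+37 = 145, so the proportions are 0.1517, 0.2276, 0.1862, 0.1793, 0.2552 (working shown to 4 dp, full precision carried).
The largest proportion is 0.2552, i.e. d = 0.26 to 2 decimal places.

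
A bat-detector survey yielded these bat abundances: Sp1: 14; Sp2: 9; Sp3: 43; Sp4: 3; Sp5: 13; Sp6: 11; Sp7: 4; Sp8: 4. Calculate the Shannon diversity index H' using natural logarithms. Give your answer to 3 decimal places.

1.718

Total N = 14+9+43+3+13+11+4+4 = 101, so the proportions are 0.13861, 0.08911, 0.42574, 0.0297, 0.12871, 0.10891, 0.0396, 0.0396 (working shown to 5 dp, full precision carried).
Each pᵢ ln pᵢ term: 0.13861×(-1.97606)=-0.27391, 0.08911×(-2.41790)=-0.21546, 0.42574×(-0.85392)=-0.36355, 0.0297×(-3.51651)=-0.10445, 0.12871×(-2.05017)=-0.26388, 0.10891×(-2.21723)=-0.24148, 0.0396×(-3.22883)=-0.12787, 0.0396×(-3.22883)=-0.12787.
Sum = -1.71848, so H' = 1.718.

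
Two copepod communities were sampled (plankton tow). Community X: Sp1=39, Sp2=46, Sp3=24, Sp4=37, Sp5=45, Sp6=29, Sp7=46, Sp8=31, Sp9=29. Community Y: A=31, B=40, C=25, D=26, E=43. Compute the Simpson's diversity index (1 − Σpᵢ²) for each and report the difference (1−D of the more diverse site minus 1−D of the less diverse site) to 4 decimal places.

Community X: N=326, proportions 0.119632, 0.141104, 0.07362, 0.113497, 0.138037, 0.088957, 0.141104, 0.095092, 0.088957, giving 1−D = 0.883643 (working shown to 6 dp, full precision carried).
Community Y: N=165, proportions 0.187879, 0.242424, 0.151515, 0.157576, 0.260606, giving 1−D = 0.790230.
Difference = |0.883643 − 0.790230| = 0.093413, i.e. 0.0934 to 4 decimal places.

0.0934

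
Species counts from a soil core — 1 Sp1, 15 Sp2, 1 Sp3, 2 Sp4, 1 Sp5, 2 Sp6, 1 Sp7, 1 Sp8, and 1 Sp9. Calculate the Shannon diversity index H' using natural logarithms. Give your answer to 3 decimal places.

1.483

Total N = 1+15+1+2+1+2+1+1+1 = 25, so the proportions are 0.04, 0.6, 0.04, 0.08, 0.04, 0.08, 0.04, 0.04, 0.04 (working shown to 5 dp, full precision carried).
Each pᵢ ln pᵢ term: 0.04×(-3.21888)=-0.12876, 0.6×(-0.51083)=-0.30650, 0.04×(-3.21888)=-0.12876, 0.08×(-2.52573)=-0.20206, 0.04×(-3.21888)=-0.12876, 0.08×(-2.52573)=-0.20206, 0.04×(-3.21888)=-0.12876, 0.04×(-3.21888)=-0.12876, 0.04×(-3.21888)=-0.12876.
Sum = -1.48314, so H' = 1.483.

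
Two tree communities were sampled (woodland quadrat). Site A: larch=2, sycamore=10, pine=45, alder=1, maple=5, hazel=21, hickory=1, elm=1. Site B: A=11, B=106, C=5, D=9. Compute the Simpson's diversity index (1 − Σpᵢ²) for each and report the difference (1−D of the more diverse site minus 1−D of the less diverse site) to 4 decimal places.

Site A: N=86, proportions 0.023256, 0.116279, 0.523256, 0.011628, 0.05814, 0.244186, 0.011628, 0.011628, giving 1−D = 0.648729 (working shown to 6 dp, full precision carried).
Site B: N=131, proportions 0.083969, 0.80916, 0.038168, 0.068702, giving 1−D = 0.332032.
Difference = |0.648729 − 0.332032| = 0.316697, i.e. 0.3167 to 4 decimal places.

0.3167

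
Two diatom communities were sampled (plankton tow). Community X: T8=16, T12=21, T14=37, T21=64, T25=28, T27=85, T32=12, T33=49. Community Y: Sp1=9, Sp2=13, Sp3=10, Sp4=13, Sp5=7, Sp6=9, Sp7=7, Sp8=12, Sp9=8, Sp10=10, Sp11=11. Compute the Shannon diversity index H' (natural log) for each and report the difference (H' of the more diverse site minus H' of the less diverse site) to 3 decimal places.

0.478

Community X: N=312, proportions 0.05128, 0.06731, 0.11859, 0.20513, 0.08974, 0.27244, 0.03846, 0.15705, giving H' = 1.89841 (working shown to 5 dp, full precision carried).
Community Y: N=109, proportions 0.08257, 0.11927, 0.09174, 0.11927, 0.06422, 0.08257, 0.06422, 0.11009, 0.07339, 0.09174, 0.10092, giving H' = 2.37608.
Difference = |1.89841 − 2.37608| = 0.47767, i.e. 0.478 to 3 decimal places.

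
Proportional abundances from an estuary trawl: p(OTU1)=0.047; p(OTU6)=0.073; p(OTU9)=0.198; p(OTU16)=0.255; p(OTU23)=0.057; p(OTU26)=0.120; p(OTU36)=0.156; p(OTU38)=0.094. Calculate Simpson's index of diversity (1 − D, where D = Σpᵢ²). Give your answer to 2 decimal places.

D = 0.047² + 0.073² + 0.198² + 0.255² + 0.057² + 0.12² + 0.156² + 0.094² = 0.0022 + 0.0053 + 0.0392 + 0.0650 + 0.0032 + 0.0144 + 0.0243 + 0.0088 = 0.1626 (working shown to 4 dp, full precision carried).
So 1 − D = 0.8374, i.e. 0.84 to 2 decimal places.

0.84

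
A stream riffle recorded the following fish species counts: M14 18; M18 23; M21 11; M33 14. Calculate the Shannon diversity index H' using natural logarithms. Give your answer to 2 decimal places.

1.35

Total N = 18+23+11+14 = 66, so the proportions are 0.2727, 0.3485, 0.1667, 0.2121 (working shown to 4 dp, full precision carried).
Each pᵢ ln pᵢ term: 0.2727×(-1.2993)=-0.3543, 0.3485×(-1.0542)=-0.3674, 0.1667×(-1.7918)=-0.2986, 0.2121×(-1.5506)=-0.3289.
Sum = -1.3493, so H' = 1.35.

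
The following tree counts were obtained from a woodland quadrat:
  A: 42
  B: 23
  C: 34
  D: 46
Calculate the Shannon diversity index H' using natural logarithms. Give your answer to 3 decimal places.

Total N = 42+23+34+46 = 145, so the proportions are 0.28966, 0.15862, 0.23448, 0.31724 (working shown to 5 dp, full precision carried).
Each pᵢ ln pᵢ term: 0.28966×(-1.23906)=-0.35890, 0.15862×(-1.84124)=-0.29206, 0.23448×(-1.45037)=-0.34009, 0.31724×(-1.14809)=-0.36422.
Sum = -1.35527, so H' = 1.355.

1.355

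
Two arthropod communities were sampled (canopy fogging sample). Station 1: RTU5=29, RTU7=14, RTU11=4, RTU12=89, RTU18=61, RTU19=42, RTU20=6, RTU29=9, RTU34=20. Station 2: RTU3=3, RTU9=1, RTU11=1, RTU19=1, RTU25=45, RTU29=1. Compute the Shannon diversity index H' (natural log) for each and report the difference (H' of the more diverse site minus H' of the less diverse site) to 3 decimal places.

1.232

Station 1: N=274, proportions 0.105839, 0.051095, 0.014599, 0.324818, 0.222628, 0.153285, 0.021898, 0.032847, 0.072993, giving H' = 1.825472 (working shown to 6 dp, full precision carried).
Station 2: N=52, proportions 0.057692, 0.019231, 0.019231, 0.019231, 0.865385, 0.019231, giving H' = 0.593635.
Difference = |1.825472 − 0.593635| = 1.231837, i.e. 1.232 to 3 decimal places.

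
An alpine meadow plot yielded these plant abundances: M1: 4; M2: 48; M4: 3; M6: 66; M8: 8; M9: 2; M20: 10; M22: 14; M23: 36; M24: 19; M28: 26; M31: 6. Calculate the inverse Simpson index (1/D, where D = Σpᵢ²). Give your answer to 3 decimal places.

6.218

Total N = 4+48+3+66+8+2+10+14+36+19+26+6 = 242, so the proportions are 0.0165289, 0.1983471, 0.0123967, 0.2727273, 0.0330579, 0.0082645, 0.0413223, 0.0578512, 0.1487603, 0.0785124, 0.107438, 0.0247934 (working shown to 7 dp, full precision carried).
D = 0.0165289² + 0.1983471² + 0.0123967² + 0.2727273² + 0.0330579² + 0.0082645² + 0.0413223² + 0.0578512² + 0.1487603² + 0.0785124² + 0.107438² + 0.0247934² = 0.0002732 + 0.0393416 + 0.0001537 + 0.0743802 + 0.0010928 + 0.0000683 + 0.0017075 + 0.0033468 + 0.0221296 + 0.0061642 + 0.0115429 + 0.0006147 = 0.1608155.
So 1/D = 6.21831, i.e. 6.218 to 3 decimal places.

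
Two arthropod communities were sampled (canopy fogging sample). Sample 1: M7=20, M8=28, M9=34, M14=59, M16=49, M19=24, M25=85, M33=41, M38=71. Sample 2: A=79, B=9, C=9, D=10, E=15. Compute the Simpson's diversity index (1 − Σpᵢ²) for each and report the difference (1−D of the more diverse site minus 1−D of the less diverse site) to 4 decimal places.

0.3174

Sample 1: N=411, proportions 0.048662, 0.068127, 0.082725, 0.143552, 0.119221, 0.058394, 0.206813, 0.099757, 0.172749, giving 1−D = 0.865351 (working shown to 6 dp, full precision carried).
Sample 2: N=122, proportions 0.647541, 0.07377, 0.07377, 0.081967, 0.122951, giving 1−D = 0.547971.
Difference = |0.865351 − 0.547971| = 0.317380, i.e. 0.3174 to 4 decimal places.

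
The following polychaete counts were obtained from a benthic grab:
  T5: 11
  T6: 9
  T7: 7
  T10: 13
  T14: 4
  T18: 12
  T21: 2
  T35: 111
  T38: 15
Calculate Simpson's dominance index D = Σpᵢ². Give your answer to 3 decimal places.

0.388

Total N = 11+9+7+13+4+12+2+111+15 = 184, so the proportions are 0.05978, 0.04891, 0.03804, 0.07065, 0.02174, 0.06522, 0.01087, 0.60326, 0.08152 (working shown to 5 dp, full precision carried).
D = 0.05978² + 0.04891² + 0.03804² + 0.07065² + 0.02174² + 0.06522² + 0.01087² + 0.60326² + 0.08152² = 0.00357 + 0.00239 + 0.00145 + 0.00499 + 0.00047 + 0.00425 + 0.00012 + 0.36392 + 0.00665 = 0.38782.
To 3 decimal places, D = 0.388.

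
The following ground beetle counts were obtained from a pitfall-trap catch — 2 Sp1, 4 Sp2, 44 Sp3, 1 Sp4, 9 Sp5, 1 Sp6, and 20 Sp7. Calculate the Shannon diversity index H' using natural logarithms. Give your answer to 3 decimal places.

1.269

Total N = 2+4+44+1+9+1+20 = 81, so the proportions are 0.02469, 0.04938, 0.54321, 0.01235, 0.11111, 0.01235, 0.24691 (working shown to 5 dp, full precision carried).
Each pᵢ ln pᵢ term: 0.02469×(-3.70130)=-0.09139, 0.04938×(-3.00815)=-0.14855, 0.54321×(-0.61026)=-0.33150, 0.01235×(-4.39445)=-0.05425, 0.11111×(-2.19722)=-0.24414, 0.01235×(-4.39445)=-0.05425, 0.24691×(-1.39872)=-0.34536.
Sum = -1.26944, so H' = 1.269.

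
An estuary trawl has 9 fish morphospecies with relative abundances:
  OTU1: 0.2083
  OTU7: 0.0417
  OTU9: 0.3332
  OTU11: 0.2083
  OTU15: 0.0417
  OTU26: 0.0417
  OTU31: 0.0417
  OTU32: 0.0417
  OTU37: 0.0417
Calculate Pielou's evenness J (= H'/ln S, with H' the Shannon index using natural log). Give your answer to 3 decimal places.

H' = −Σ pᵢ ln pᵢ = −((-0.32678) + (-0.13249) + (-0.36619) + (-0.32678) + (-0.13249) + (-0.13249) + (-0.13249) + (-0.13249) + (-0.13249)) = 1.81469 (working shown to 5 dp, full precision carried).
With S = 9 species, ln S = 2.19722, so J = 1.81469/2.19722 = 0.82590, i.e. 0.826 to 3 decimal places.

0.826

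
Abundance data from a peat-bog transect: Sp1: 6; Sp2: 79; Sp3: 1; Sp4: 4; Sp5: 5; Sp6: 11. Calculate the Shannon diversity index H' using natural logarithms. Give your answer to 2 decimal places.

0.93

Total N = 6+79+1+4+5+11 = 106, so the proportions are 0.0566, 0.7453, 0.0094, 0.0377, 0.0472, 0.1038 (working shown to 4 dp, full precision carried).
Each pᵢ ln pᵢ term: 0.0566×(-2.8717)=-0.1625, 0.7453×(-0.2940)=-0.2191, 0.0094×(-4.6634)=-0.0440, 0.0377×(-3.2771)=-0.1237, 0.0472×(-3.0540)=-0.1441, 0.1038×(-2.2655)=-0.2351.
Sum = -0.9285, so H' = 0.93.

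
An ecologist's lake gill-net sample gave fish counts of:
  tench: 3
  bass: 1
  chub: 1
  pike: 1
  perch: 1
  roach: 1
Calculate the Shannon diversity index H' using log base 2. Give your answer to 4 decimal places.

Total N = 3+1+1+1+1+1 = 8, so the proportions are 0.375, 0.125, 0.125, 0.125, 0.125, 0.125 (working shown to 6 dp, full precision carried).
Each pᵢ log₂ pᵢ term: 0.375×(-1.415037)=-0.530639, 0.125×(-3.000000)=-0.375000, 0.125×(-3.000000)=-0.375000, 0.125×(-3.000000)=-0.375000, 0.125×(-3.000000)=-0.375000, 0.125×(-3.000000)=-0.375000.
Sum = -2.405639, so H' = 2.4056.

2.4056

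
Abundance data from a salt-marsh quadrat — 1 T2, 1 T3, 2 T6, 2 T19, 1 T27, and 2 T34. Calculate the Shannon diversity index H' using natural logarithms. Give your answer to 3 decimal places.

Total N = 1+1+2+2+1+2 = 9, so the proportions are 0.11111, 0.11111, 0.22222, 0.22222, 0.11111, 0.22222 (working shown to 5 dp, full precision carried).
Each pᵢ ln pᵢ term: 0.11111×(-2.19722)=-0.24414, 0.11111×(-2.19722)=-0.24414, 0.22222×(-1.50408)=-0.33424, 0.22222×(-1.50408)=-0.33424, 0.11111×(-2.19722)=-0.24414, 0.22222×(-1.50408)=-0.33424.
Sum = -1.73513, so H' = 1.735.

1.735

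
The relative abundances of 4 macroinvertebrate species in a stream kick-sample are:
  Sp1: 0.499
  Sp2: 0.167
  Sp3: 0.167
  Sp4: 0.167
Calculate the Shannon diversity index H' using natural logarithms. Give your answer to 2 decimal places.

Each pᵢ ln pᵢ term (working shown to 4 dp, full precision carried): 0.499×(-0.6951)=-0.3469, 0.167×(-1.7898)=-0.2989, 0.167×(-1.7898)=-0.2989, 0.167×(-1.7898)=-0.2989.
Sum = -1.2435, so H' = 1.24.

1.24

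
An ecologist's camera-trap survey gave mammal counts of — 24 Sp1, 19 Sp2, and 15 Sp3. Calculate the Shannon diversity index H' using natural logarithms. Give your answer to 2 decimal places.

Total N = 24+19+15 = 58, so the proportions are 0.4138, 0.3276, 0.2586 (working shown to 4 dp, full precision carried).
Each pᵢ ln pᵢ term: 0.4138×(-0.8824)=-0.3651, 0.3276×(-1.1160)=-0.3656, 0.2586×(-1.3524)=-0.3498.
Sum = -1.0805, so H' = 1.08.

1.08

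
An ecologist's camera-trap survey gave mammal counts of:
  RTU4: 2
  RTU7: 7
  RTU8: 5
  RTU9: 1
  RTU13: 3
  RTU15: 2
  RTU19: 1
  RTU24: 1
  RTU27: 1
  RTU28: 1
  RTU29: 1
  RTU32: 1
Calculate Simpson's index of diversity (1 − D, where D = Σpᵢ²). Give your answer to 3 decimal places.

Total N = 2+7+5+1+3+2+1+1+1+1+1+1 = 26, so the proportions are 0.07692, 0.26923, 0.19231, 0.03846, 0.11538, 0.07692, 0.03846, 0.03846, 0.03846, 0.03846, 0.03846, 0.03846 (working shown to 5 dp, full precision carried).
D = 0.07692² + 0.26923² + 0.19231² + 0.03846² + 0.11538² + 0.07692² + 0.03846² + 0.03846² + 0.03846² + 0.03846² + 0.03846² + 0.03846² = 0.00592 + 0.07249 + 0.03698 + 0.00148 + 0.01331 + 0.00592 + 0.00148 + 0.00148 + 0.00148 + 0.00148 + 0.00148 + 0.00148 = 0.14497.
So 1 − D = 0.85503, i.e. 0.855 to 3 decimal places.

0.855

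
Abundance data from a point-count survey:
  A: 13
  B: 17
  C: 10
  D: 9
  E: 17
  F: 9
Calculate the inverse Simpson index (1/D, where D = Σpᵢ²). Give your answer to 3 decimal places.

Total N = 13+17+10+9+17+9 = 75, so the proportions are 0.1733333, 0.2266667, 0.1333333, 0.12, 0.2266667, 0.12 (working shown to 7 dp, full precision carried).
D = 0.1733333² + 0.2266667² + 0.1333333² + 0.12² + 0.2266667² + 0.12² = 0.0300444 + 0.0513778 + 0.0177778 + 0.0144000 + 0.0513778 + 0.0144000 = 0.1793778.
So 1/D = 5.57483, i.e. 5.575 to 3 decimal places.

5.575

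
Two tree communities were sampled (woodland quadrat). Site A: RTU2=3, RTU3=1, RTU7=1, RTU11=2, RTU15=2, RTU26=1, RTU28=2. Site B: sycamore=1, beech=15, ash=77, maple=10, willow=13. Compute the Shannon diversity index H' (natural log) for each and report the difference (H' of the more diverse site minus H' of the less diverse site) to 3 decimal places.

0.830

Site A: N=12, proportions 0.25, 0.08333, 0.08333, 0.16667, 0.16667, 0.08333, 0.16667, giving H' = 1.86368 (working shown to 5 dp, full precision carried).
Site B: N=116, proportions 0.00862, 0.12931, 0.66379, 0.08621, 0.11207, giving H' = 1.03407.
Difference = |1.86368 − 1.03407| = 0.82961, i.e. 0.830 to 3 decimal places.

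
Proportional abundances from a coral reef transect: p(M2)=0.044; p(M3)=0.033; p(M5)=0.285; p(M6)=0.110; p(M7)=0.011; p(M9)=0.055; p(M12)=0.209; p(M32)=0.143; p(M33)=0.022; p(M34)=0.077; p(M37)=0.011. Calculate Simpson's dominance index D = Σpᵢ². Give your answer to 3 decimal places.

D = 0.044² + 0.033² + 0.285² + 0.11² + 0.011² + 0.055² + 0.209² + 0.143² + 0.022² + 0.077² + 0.011² = 0.00194 + 0.00109 + 0.08122 + 0.01210 + 0.00012 + 0.00302 + 0.04368 + 0.02045 + 0.00048 + 0.00593 + 0.00012 = 0.17016 (working shown to 5 dp, full precision carried).
To 3 decimal places, D = 0.170.

0.170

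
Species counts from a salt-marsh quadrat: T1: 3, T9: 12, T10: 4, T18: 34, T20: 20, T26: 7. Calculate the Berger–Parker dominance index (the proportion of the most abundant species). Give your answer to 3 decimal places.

0.425

Total N = 3+12+4+34+20+7 = 80, so the proportions are 0.0375, 0.15, 0.05, 0.425, 0.25, 0.0875 (working shown to 5 dp, full precision carried).
The largest proportion is 0.425, i.e. d = 0.425 to 3 decimal places.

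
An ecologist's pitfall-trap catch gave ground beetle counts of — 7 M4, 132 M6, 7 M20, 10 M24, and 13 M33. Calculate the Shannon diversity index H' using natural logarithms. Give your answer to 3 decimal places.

0.821

Total N = 7+132+7+10+13 = 169, so the proportions are 0.04142, 0.78107, 0.04142, 0.05917, 0.07692 (working shown to 5 dp, full precision carried).
Each pᵢ ln pᵢ term: 0.04142×(-3.18399)=-0.13188, 0.78107×(-0.24710)=-0.19300, 0.04142×(-3.18399)=-0.13188, 0.05917×(-2.82731)=-0.16730, 0.07692×(-2.56495)=-0.19730.
Sum = -0.82136, so H' = 0.821.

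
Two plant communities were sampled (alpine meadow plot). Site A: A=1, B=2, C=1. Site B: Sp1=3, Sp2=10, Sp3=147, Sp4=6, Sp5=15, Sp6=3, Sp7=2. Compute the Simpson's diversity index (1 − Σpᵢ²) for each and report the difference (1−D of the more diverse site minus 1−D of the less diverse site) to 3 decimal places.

0.261

Site A: N=4, proportions 0.25, 0.5, 0.25, giving 1−D = 0.62500 (working shown to 5 dp, full precision carried).
Site B: N=186, proportions 0.01613, 0.05376, 0.79032, 0.03226, 0.08065, 0.01613, 0.01075, giving 1−D = 0.36432.
Difference = |0.62500 − 0.36432| = 0.26068, i.e. 0.261 to 3 decimal places.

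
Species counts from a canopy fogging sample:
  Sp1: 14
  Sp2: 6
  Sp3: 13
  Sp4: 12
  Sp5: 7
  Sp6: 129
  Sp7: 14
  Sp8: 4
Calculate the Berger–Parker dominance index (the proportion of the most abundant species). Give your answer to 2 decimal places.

0.65

Total N = 14+6+13+12+7+129+14+4 = 199, so the proportions are 0.0704, 0.0302, 0.0653, 0.0603, 0.0352, 0.6482, 0.0704, 0.0201 (working shown to 4 dp, full precision carried).
The largest proportion is 0.6482, i.e. d = 0.65 to 2 decimal places.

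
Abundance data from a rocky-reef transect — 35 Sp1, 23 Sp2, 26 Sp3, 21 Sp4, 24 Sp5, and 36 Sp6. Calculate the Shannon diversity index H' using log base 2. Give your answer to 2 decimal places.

2.55

Total N = 35+23+26+21+24+36 = 165, so the proportions are 0.2121, 0.1394, 0.1576, 0.1273, 0.1455, 0.2182 (working shown to 4 dp, full precision carried).
Each pᵢ log₂ pᵢ term: 0.2121×(-2.2370)=-0.4745, 0.1394×(-2.8428)=-0.3963, 0.1576×(-2.6659)=-0.4201, 0.1273×(-2.9740)=-0.3785, 0.1455×(-2.7814)=-0.4046, 0.2182×(-2.1964)=-0.4792.
Sum = -2.5532, so H' = 2.55.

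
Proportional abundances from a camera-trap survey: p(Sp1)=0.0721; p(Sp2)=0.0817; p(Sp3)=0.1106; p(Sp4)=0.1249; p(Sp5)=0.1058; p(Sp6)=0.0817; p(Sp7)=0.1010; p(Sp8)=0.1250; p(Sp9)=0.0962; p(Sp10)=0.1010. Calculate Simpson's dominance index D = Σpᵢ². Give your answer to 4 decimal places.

0.1029

D = 0.0721² + 0.0817² + 0.1106² + 0.1249² + 0.1058² + 0.0817² + 0.101² + 0.125² + 0.0962² + 0.101² = 0.005198 + 0.006675 + 0.012232 + 0.015600 + 0.011194 + 0.006675 + 0.010201 + 0.015625 + 0.009254 + 0.010201 = 0.102856 (working shown to 6 dp, full precision carried).
To 4 decimal places, D = 0.1029.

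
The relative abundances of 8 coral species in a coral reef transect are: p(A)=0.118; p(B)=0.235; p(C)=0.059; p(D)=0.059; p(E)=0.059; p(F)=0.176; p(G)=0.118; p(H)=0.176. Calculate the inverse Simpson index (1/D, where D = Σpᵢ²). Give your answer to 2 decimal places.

D = 0.118² + 0.235² + 0.059² + 0.059² + 0.059² + 0.176² + 0.118² + 0.176² = 0.013924 + 0.055225 + 0.003481 + 0.003481 + 0.003481 + 0.030976 + 0.013924 + 0.030976 = 0.155468 (working shown to 6 dp, full precision carried).
So 1/D = 6.4322, i.e. 6.43 to 2 decimal places.

6.43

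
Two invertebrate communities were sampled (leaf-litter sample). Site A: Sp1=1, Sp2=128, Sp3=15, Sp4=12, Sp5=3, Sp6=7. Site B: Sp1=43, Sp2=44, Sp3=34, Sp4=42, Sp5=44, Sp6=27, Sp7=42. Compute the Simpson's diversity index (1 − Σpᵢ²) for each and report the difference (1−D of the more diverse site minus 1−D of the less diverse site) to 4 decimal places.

0.4639

Site A: N=166, proportions 0.0060241, 0.77108434, 0.09036145, 0.07228916, 0.01807229, 0.04216867, giving 1−D = 0.38989694 (working shown to 8 dp, full precision carried).
Site B: N=276, proportions 0.1557971, 0.15942029, 0.12318841, 0.15217391, 0.15942029, 0.09782609, 0.15217391, giving 1−D = 0.85383848.
Difference = |0.38989694 − 0.85383848| = 0.46394154, i.e. 0.4639 to 4 decimal places.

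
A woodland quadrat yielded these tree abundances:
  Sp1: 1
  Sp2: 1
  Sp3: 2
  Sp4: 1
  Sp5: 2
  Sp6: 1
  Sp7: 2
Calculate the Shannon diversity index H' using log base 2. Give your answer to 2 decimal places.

Total N = 1+1+2+1+2+1+2 = 10, so the proportions are 0.1, 0.1, 0.2, 0.1, 0.2, 0.1, 0.2 (working shown to 4 dp, full precision carried).
Each pᵢ log₂ pᵢ term: 0.1×(-3.3219)=-0.3322, 0.1×(-3.3219)=-0.3322, 0.2×(-2.3219)=-0.4644, 0.1×(-3.3219)=-0.3322, 0.2×(-2.3219)=-0.4644, 0.1×(-3.3219)=-0.3322, 0.2×(-2.3219)=-0.4644.
Sum = -2.7219, so H' = 2.72.

2.72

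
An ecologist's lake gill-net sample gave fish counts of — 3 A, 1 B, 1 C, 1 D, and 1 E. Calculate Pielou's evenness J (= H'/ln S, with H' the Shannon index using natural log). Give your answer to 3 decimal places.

Total N = 3+1+1+1+1 = 7, so the proportions are 0.42857, 0.14286, 0.14286, 0.14286, 0.14286 (working shown to 5 dp, full precision carried).
H' = −Σ pᵢ ln pᵢ = −((-0.36313) + (-0.27799) + (-0.27799) + (-0.27799) + (-0.27799)) = 1.47508.
With S = 5 species, ln S = 1.60944, so J = 1.47508/1.60944 = 0.91652, i.e. 0.917 to 3 decimal places.

0.917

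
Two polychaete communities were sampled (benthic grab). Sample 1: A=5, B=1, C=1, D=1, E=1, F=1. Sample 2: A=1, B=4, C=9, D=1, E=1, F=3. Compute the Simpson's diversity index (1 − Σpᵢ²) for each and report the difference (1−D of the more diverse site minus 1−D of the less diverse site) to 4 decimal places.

Sample 1: N=10, proportions 0.5, 0.1, 0.1, 0.1, 0.1, 0.1, giving 1−D = 0.700000 (working shown to 6 dp, full precision carried).
Sample 2: N=19, proportions 0.052632, 0.210526, 0.473684, 0.052632, 0.052632, 0.157895, giving 1−D = 0.698061.
Difference = |0.700000 − 0.698061| = 0.001939, i.e. 0.0019 to 4 decimal places.

0.0019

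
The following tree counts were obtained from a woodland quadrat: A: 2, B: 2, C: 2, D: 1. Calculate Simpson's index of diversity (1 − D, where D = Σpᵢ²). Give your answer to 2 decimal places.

0.73

Total N = 2+2+2+1 = 7, so the proportions are 0.2857, 0.2857, 0.2857, 0.1429 (working shown to 4 dp, full precision carried).
D = 0.2857² + 0.2857² + 0.2857² + 0.1429² = 0.0816 + 0.0816 + 0.0816 + 0.0204 = 0.2653.
So 1 − D = 0.7347, i.e. 0.73 to 2 decimal places.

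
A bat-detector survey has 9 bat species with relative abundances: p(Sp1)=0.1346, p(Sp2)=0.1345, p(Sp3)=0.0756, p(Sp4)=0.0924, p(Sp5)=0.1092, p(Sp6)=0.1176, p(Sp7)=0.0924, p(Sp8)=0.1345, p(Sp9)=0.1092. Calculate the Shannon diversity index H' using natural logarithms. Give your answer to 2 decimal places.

Each pᵢ ln pᵢ term (working shown to 4 dp, full precision carried): 0.1346×(-2.0054)=-0.2699, 0.1345×(-2.0062)=-0.2698, 0.0756×(-2.5823)=-0.1952, 0.0924×(-2.3816)=-0.2201, 0.1092×(-2.2146)=-0.2418, 0.1176×(-2.1405)=-0.2517, 0.0924×(-2.3816)=-0.2201, 0.1345×(-2.0062)=-0.2698, 0.1092×(-2.2146)=-0.2418.
Sum = -2.1803, so H' = 2.18.

2.18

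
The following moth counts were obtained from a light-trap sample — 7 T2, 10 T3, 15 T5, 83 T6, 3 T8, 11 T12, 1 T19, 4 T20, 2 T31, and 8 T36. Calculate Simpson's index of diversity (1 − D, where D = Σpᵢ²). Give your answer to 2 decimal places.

Total N = 7+10+15+83+3+11+1+4+2+8 = 144, so the proportions are 0.0486, 0.0694, 0.1042, 0.5764, 0.0208, 0.0764, 0.0069, 0.0278, 0.0139, 0.0556 (working shown to 4 dp, full precision carried).
D = 0.0486² + 0.0694² + 0.1042² + 0.5764² + 0.0208² + 0.0764² + 0.0069² + 0.0278² + 0.0139² + 0.0556² = 0.0024 + 0.0048 + 0.0109 + 0.3322 + 0.0004 + 0.0058 + 0.0000 + 0.0008 + 0.0002 + 0.0031 = 0.3606.
So 1 − D = 0.6394, i.e. 0.64 to 2 decimal places.

0.64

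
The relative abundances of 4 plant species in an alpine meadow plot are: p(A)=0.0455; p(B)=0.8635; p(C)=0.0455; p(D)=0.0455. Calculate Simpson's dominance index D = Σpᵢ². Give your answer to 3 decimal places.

D = 0.0455² + 0.8635² + 0.0455² + 0.0455² = 0.00207 + 0.74563 + 0.00207 + 0.00207 = 0.75184 (working shown to 5 dp, full precision carried).
To 3 decimal places, D = 0.752.

0.752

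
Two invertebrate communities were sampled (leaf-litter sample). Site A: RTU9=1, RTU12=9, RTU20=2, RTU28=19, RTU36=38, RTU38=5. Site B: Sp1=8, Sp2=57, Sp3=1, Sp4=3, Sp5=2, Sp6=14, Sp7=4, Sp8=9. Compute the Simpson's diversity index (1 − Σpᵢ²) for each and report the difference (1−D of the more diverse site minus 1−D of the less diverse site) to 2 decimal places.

0.03

Site A: N=74, proportions 0.0135, 0.1216, 0.027, 0.2568, 0.5135, 0.0676, giving 1−D = 0.6501 (working shown to 4 dp, full precision carried).
Site B: N=98, proportions 0.0816, 0.5816, 0.0102, 0.0306, 0.0204, 0.1429, 0.0408, 0.0918, giving 1−D = 0.6231.
Difference = |0.6501 − 0.6231| = 0.0270, i.e. 0.03 to 2 decimal places.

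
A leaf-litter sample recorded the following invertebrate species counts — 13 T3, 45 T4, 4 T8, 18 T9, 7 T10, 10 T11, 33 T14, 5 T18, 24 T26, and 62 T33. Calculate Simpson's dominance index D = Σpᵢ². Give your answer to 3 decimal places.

0.168

Total N = 13+45+4+18+7+10+33+5+24+62 = 221, so the proportions are 0.05882, 0.20362, 0.0181, 0.08145, 0.03167, 0.04525, 0.14932, 0.02262, 0.1086, 0.28054 (working shown to 5 dp, full precision carried).
D = 0.05882² + 0.20362² + 0.0181² + 0.08145² + 0.03167² + 0.04525² + 0.14932² + 0.02262² + 0.1086² + 0.28054² = 0.00346 + 0.04146 + 0.00033 + 0.00663 + 0.00100 + 0.00205 + 0.02230 + 0.00051 + 0.01179 + 0.07870 = 0.16824.
To 3 decimal places, D = 0.168.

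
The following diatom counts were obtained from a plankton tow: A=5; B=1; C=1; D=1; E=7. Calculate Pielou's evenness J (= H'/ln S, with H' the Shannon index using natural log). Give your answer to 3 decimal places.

Total N = 5+1+1+1+7 = 15, so the proportions are 0.33333, 0.06667, 0.06667, 0.06667, 0.46667 (working shown to 5 dp, full precision carried).
H' = −Σ pᵢ ln pᵢ = −((-0.36620) + (-0.18054) + (-0.18054) + (-0.18054) + (-0.35567)) = 1.26348.
With S = 5 species, ln S = 1.60944, so J = 1.26348/1.60944 = 0.78504, i.e. 0.785 to 3 decimal places.

0.785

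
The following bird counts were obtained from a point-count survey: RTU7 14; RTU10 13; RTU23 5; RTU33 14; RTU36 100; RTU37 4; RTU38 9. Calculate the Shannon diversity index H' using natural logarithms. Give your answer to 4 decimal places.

1.2883

Total N = 14+13+5+14+100+4+9 = 159, so the proportions are 0.08805, 0.081761, 0.031447, 0.08805, 0.628931, 0.025157, 0.056604 (working shown to 6 dp, full precision carried).
Each pᵢ ln pᵢ term: 0.08805×(-2.429847)=-0.213949, 0.081761×(-2.503955)=-0.204726, 0.031447×(-3.459466)=-0.108788, 0.08805×(-2.429847)=-0.213949, 0.628931×(-0.463734)=-0.291657, 0.025157×(-3.682610)=-0.092644, 0.056604×(-2.871680)=-0.162548.
Sum = -1.288260, so H' = 1.2883.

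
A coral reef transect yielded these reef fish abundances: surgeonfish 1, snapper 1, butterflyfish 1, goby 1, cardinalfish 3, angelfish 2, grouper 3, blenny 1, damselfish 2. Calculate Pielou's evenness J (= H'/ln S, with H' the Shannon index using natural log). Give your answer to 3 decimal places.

Total N = 1+1+1+1+3+2+3+1+2 = 15, so the proportions are 0.06667, 0.06667, 0.06667, 0.06667, 0.2, 0.13333, 0.2, 0.06667, 0.13333 (working shown to 5 dp, full precision carried).
H' = −Σ pᵢ ln pᵢ = −((-0.18054) + (-0.18054) + (-0.18054) + (-0.18054) + (-0.32189) + (-0.26865) + (-0.32189) + (-0.18054) + (-0.26865)) = 2.08377.
With S = 9 species, ln S = 2.19722, so J = 2.08377/2.19722 = 0.94836, i.e. 0.948 to 3 decimal places.

0.948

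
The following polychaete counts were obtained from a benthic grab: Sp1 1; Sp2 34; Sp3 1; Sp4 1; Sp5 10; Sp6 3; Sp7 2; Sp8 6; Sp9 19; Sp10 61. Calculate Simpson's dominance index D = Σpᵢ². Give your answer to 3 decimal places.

0.283

Total N = 1+34+1+1+10+3+2+6+19+61 = 138, so the proportions are 0.00725, 0.24638, 0.00725, 0.00725, 0.07246, 0.02174, 0.01449, 0.04348, 0.13768, 0.44203 (working shown to 5 dp, full precision carried).
D = 0.00725² + 0.24638² + 0.00725² + 0.00725² + 0.07246² + 0.02174² + 0.01449² + 0.04348² + 0.13768² + 0.44203² = 0.00005 + 0.06070 + 0.00005 + 0.00005 + 0.00525 + 0.00047 + 0.00021 + 0.00189 + 0.01896 + 0.19539 = 0.28303.
To 3 decimal places, D = 0.283.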